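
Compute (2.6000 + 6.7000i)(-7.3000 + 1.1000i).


Real = 2.6*(-7.3) - 6.7*1.1 = -18.98 - 7.37 = -26.35
Imag = 2.6*1.1 - (7.3)*6.7 = 2.86 - (48.91) = -46.05

-26.3500 - 46.0500i


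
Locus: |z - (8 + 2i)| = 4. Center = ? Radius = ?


|z - z0| = r is a circle with center z0 and radius r.
Center = (8, 2), radius = 4

Circle with center (8, 2) and radius 4


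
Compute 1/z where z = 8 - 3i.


|z|^2 = 64+9 = 73
1/z = (8 + 3i)/73

1/z = 0.1096 + 0.0411i


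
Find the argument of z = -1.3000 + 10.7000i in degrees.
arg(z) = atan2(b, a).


Re = -1.3, Im = 10.7
arg = atan2(10.7, -1.3) = 96.9272 degrees

arg(z) = 96.9272 degrees


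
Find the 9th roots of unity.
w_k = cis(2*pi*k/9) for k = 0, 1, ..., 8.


The 9th roots of unity are cis(360k/9°) for k=0..8
Angle step = 360/9 = 40°
Primitive root: cis(40°)
Primitive root = 0.7660 + 0.6428i

9 roots at angles: 0°, 40°, 80°, 120°, 160°, 200°, 240°, 280°, 320°


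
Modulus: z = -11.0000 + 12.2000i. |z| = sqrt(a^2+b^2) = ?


|z| = sqrt((-11)^2 + 12.2^2) = sqrt(121 + 148.84) = sqrt(269.84) = 16.4268

|z| = 16.4268


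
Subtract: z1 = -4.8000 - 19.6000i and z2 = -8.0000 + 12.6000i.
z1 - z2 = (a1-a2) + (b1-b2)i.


Real: -4.8 + 8 = 3.2
Imag: -19.6 - 12.6 = -32.2

3.2000 - 32.2000i


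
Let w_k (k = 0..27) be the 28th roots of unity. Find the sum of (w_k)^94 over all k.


The roots are w_k = w^k with w = e^(2*pi*i/28), and (w^k)^94 = (w^94)^k.
So S = 1 + u + u^2 + ... + u^(27) with u = w^94.
94 = 3*28 + 10, so 94 is not a multiple of 28: u = (w^28)^3 * w^10 = w^10 ≠ 1 (w is a primitive 28th root), while u^28 = (w^28)^94 = 1.
Geometric series: S = (1 - u^28)/(1 - u) = (1 - 1)/(1 - u) = 0

S = 0


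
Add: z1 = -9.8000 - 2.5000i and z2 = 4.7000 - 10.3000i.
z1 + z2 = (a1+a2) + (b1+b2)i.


Real: -9.8 + 4.7 = -5.1
Imag: -2.5 - 10.3 = -12.8

-5.1000 - 12.8000i


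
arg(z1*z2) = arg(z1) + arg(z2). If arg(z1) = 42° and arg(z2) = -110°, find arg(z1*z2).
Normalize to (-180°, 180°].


arg(z1*z2) = 42° - 110° = -68°
Normalized to (-180°, 180°]: -68°

-68°


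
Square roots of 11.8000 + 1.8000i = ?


|z| = sqrt(139.24+3.24) = 11.9365
sqrt((|z|+a)/2) = sqrt((11.9365+11.8)/2) = sqrt(11.8682) = 3.4450
sqrt((|z|-a)/2) = sqrt((11.9365-11.8)/2) = sqrt(0.0682) = 0.2612

±(3.4450 + 0.2612i) i.e. 3.4450 + 0.2612i and -3.4450 - 0.2612i


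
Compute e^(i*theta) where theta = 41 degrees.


cos(41°) = 0.7547
sin(41°) = 0.6561

e^(i*41°) = 0.7547 + 0.6561i


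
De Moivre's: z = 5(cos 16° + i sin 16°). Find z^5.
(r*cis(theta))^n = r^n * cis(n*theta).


r^5 = 5^5 = 3125
n*theta = 5*16° = 80° = 80° (mod 360)
a = 3125*cos(80°) = 542.6506
b = 3125*sin(80°) = 3077.5242

3125 cis(80°) = 542.6506 + 3077.5242i


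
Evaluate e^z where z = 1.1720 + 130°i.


e^1.1720 = 3.2284
cos(130°) = -0.6428
sin(130°) = 0.76604
Real = 3.2284*(-0.6428) = -2.0752
Imag = 3.2284*0.76604 = 2.4731

-2.0752 + 2.4731i


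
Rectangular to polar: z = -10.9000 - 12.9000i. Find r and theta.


r = sqrt(118.81+166.41) = sqrt(285.22) = 16.8885
theta = atan2(-12.9, -10.9) = -130.1965 degrees

r = 16.8885, theta = -130.1965 degrees


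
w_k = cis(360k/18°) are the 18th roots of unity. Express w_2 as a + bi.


Angle = 360*2/18 = 40°
a = cos(40°) = 0.7660
b = sin(40°) = 0.6428

0.7660 + 0.6428i


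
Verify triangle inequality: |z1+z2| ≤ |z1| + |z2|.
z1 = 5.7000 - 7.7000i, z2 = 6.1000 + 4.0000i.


|z1| = sqrt(5.7^2 + (-7.7)^2) = sqrt(91.78) = 9.5802
|z2| = sqrt(6.1^2 + 4^2) = sqrt(53.21) = 7.2945
z1+z2 = 11.8000 - 3.7000i
|z1+z2| = sqrt(152.93) = 12.3665
|z1|+|z2| = 9.5802 + 7.2945 = 16.8747

|z1+z2| = 12.3665 ≤ |z1|+|z2| = 16.8747 (verified)


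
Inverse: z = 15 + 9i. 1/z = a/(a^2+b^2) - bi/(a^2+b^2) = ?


|z|^2 = 225+81 = 306
1/z = (15 - 9i)/306

1/z = 0.0490 - 0.0294i


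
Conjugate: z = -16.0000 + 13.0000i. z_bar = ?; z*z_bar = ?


z_bar = -16.0000 - 13.0000i
z*z_bar = (-16)^2 + 13^2 = 256 + 169 = 425

z_bar = -16.0000 - 13.0000i, z*z_bar = 425


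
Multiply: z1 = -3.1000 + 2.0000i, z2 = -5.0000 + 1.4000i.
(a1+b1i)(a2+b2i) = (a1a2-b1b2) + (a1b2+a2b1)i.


Real = -3.1*(-5) - 2*1.4 = 15.5 - 2.8 = 12.7
Imag = -3.1*1.4 - (5)*2 = -4.34 - (10) = -14.34

12.7000 - 14.3400i


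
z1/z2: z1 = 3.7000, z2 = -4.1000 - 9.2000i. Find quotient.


Conjugate of z2 = -4.1000 + 9.2000i
Numerator: (3.7000)(-4.1000 + 9.2000i) = -15.1700 + 34.0400i
Denominator: (-4.1)^2 + (-9.2)^2 = 101.45
Result = (-15.1700 + 34.0400i)/101.45

-0.1495 + 0.3355i


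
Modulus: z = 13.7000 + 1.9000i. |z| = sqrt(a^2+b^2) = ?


|z| = sqrt(13.7^2 + 1.9^2) = sqrt(187.69 + 3.61) = sqrt(191.3) = 13.8311

|z| = 13.8311


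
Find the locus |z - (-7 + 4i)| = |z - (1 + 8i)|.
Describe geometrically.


Equal distances means the locus is the perpendicular bisector of z1 and z2.
Midpoint = ((-7+1)/2, (4+8)/2) = (-3.0000, 6.0000)

Perpendicular bisector through (-3.0000, 6.0000)


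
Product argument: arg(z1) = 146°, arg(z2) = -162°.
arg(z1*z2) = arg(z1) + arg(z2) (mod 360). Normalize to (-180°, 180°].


arg(z1*z2) = 146° - 162° = -16°
Normalized to (-180°, 180°]: -16°

-16°


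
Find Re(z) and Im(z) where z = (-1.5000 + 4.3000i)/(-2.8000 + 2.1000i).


Multiply by conjugate: (-1.5000 + 4.3000i)(-2.8000 - 2.1000i) / ((-2.8)^2 + 2.1^2)
Numerator real = -1.5*(-2.8) + 4.3*2.1 = 13.23
Numerator imag = 4.3*(-2.8) - (-1.5)*2.1 = -8.89
Denominator = 12.25
Re(z) = 13.23/12.25 = 1.0800
Im(z) = -8.89/12.25 = -0.7257

Re(z) = 1.0800, Im(z) = -0.7257


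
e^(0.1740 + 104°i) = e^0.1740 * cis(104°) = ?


e^0.1740 = 1.1901
cos(104°) = -0.2419
sin(104°) = 0.970296
Real = 1.1901*(-0.2419) = -0.2879
Imag = 1.1901*0.970296 = 1.1547

-0.2879 + 1.1547i


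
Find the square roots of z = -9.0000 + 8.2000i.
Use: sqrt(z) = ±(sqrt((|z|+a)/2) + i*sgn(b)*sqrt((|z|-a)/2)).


|z| = sqrt(81+67.24) = 12.1754
sqrt((|z|+a)/2) = sqrt((12.1754+(-9))/2) = sqrt(1.5877) = 1.2600
sqrt((|z|-a)/2) = sqrt((12.1754-(-9))/2) = sqrt(10.5877) = 3.2539

±(1.2600 + 3.2539i) i.e. 1.2600 + 3.2539i and -1.2600 - 3.2539i


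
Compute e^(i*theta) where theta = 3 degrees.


cos(3°) = 0.9986
sin(3°) = 0.0523

e^(i*3°) = 0.9986 + 0.0523i


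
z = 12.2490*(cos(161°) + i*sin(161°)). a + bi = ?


a = 12.2490*cos(161°) = 12.2490*(-0.94552) = -11.5817
b = 12.2490*sin(161°) = 12.2490*0.32557 = 3.9879

-11.5817 + 3.9879i


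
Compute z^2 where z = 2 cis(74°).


r^2 = 2^2 = 4
n*theta = 2*74° = 148° = 148° (mod 360)
a = 4*cos(148°) = -3.3922
b = 4*sin(148°) = 2.1197

4 cis(148°) = -3.3922 + 2.1197i


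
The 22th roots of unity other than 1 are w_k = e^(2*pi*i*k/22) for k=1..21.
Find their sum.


With w = e^(2*pi*i/22), all 22 of the 22th roots of unity w^0 = 1, w, ..., w^(21) sum to 0: 1 + w + ... + w^(21) = (1 - w^22)/(1 - w) = 0 since w^22 = 1, w ≠ 1.
Removing the root 1: w + w^2 + ... + w^(21) = 0 - 1 = -1

Sum = -1


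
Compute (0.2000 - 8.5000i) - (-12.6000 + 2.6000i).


Real: 0.2 + 12.6 = 12.8
Imag: -8.5 - 2.6 = -11.1

12.8000 - 11.1000i


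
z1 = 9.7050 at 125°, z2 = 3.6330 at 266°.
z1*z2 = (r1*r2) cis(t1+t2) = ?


r = 9.7050 * 3.6330 = 35.2583
theta = 125° + 266° = 391° = 31° (mod 360)

35.2583 cis(31°)


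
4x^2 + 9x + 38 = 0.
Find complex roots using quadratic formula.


disc = 9^2 - 4*4*38 = 81 - 608 = -527
sqrt(|disc|) = sqrt(527) = 22.9565
Real part = -9/(2*4) = -1.1250
Imag part = 22.9565/(2*4) = 2.8696

-1.1250 ± 2.8696i


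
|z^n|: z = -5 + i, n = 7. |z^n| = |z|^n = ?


|z| = sqrt(25+1) = sqrt(26) = 5.0990
|z^7| = |z|^7 = (sqrt(26))^7 = 26^3 * sqrt(26) = 17576*sqrt(26)

|z^7| = 17576*sqrt(26) ≈ 89620.3670


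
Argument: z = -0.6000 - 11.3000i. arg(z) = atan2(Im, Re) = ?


Re = -0.6, Im = -11.3
arg = atan2(-11.3, -0.6) = -93.0394 degrees

arg(z) = -93.0394 degrees


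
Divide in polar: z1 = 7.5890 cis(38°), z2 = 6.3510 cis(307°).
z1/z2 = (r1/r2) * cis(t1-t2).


r = 7.5890 / 6.3510 = 1.1949
theta = 38° - 307° = -269° = 91° (mod 360)

1.1949 cis(91°)


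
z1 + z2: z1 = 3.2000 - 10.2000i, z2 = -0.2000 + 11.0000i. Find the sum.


Real: 3.2 - 0.2 = 3
Imag: -10.2 + 11 = 0.8

3.0000 + 0.8000i


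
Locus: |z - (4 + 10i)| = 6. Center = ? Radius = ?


|z - z0| = r is a circle with center z0 and radius r.
Center = (4, 10), radius = 6

Circle with center (4, 10) and radius 6


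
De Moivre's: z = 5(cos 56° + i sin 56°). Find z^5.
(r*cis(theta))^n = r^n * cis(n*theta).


r^5 = 5^5 = 3125
n*theta = 5*56° = 280° = 280° (mod 360)
a = 3125*cos(280°) = 542.6506
b = 3125*sin(280°) = -3077.5242

3125 cis(280°) = 542.6506 - 3077.5242i


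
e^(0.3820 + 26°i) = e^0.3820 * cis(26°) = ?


e^0.3820 = 1.4652
cos(26°) = 0.8988
sin(26°) = 0.4384
Real = 1.4652*0.8988 = 1.3169
Imag = 1.4652*0.4384 = 0.6423

1.3169 + 0.6423i


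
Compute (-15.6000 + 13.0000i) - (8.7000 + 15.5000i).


Real: -15.6 - 8.7 = -24.3
Imag: 13 - 15.5 = -2.5

-24.3000 - 2.5000i


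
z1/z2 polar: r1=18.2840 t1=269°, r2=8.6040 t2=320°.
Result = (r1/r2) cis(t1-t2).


r = 18.2840 / 8.6040 = 2.1251
theta = 269° - 320° = -51° = 309° (mod 360)

2.1251 cis(309°)


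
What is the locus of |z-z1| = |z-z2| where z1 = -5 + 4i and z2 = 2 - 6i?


Equal distances means the locus is the perpendicular bisector of z1 and z2.
Midpoint = ((-5+2)/2, (4+(-6))/2) = (-1.5000, -1.0000)

Perpendicular bisector through (-1.5000, -1.0000)


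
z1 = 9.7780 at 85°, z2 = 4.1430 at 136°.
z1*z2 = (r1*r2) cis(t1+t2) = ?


r = 9.7780 * 4.1430 = 40.5103
theta = 85° + 136° = 221° = 221° (mod 360)

40.5103 cis(221°)


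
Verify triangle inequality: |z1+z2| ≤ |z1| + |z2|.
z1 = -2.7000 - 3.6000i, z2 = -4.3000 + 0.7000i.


|z1| = sqrt((-2.7)^2 + (-3.6)^2) = sqrt(20.25) = 4.5000
|z2| = sqrt((-4.3)^2 + 0.7^2) = sqrt(18.98) = 4.3566
z1+z2 = -7.0000 - 2.9000i
|z1+z2| = sqrt(57.41) = 7.5769
|z1|+|z2| = 4.5000 + 4.3566 = 8.8566

|z1+z2| = 7.5769 ≤ |z1|+|z2| = 8.8566 (verified)


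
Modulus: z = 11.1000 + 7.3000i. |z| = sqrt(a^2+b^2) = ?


|z| = sqrt(11.1^2 + 7.3^2) = sqrt(123.21 + 53.29) = sqrt(176.5) = 13.2853

|z| = 13.2853


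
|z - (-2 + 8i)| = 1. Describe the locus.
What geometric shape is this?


|z - z0| = r is a circle with center z0 and radius r.
Center = (-2, 8), radius = 1

Circle with center (-2, 8) and radius 1


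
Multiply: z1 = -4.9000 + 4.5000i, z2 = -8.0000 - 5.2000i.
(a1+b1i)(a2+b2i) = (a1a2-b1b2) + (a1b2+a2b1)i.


Real = -4.9*(-8) - 4.5*(-5.2) = 39.2 - (-23.4) = 62.6
Imag = -4.9*(-5.2) - (8)*4.5 = 25.48 - (36) = -10.52

62.6000 - 10.5200i


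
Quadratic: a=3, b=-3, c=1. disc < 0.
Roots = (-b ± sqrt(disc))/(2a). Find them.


disc = (-3)^2 - 4*3*1 = 9 - 12 = -3
sqrt(|disc|) = sqrt(3) = 1.7321
Real part = 3/(2*3) = 0.5000
Imag part = 1.7321/(2*3) = 0.2887

0.5000 ± 0.2887i


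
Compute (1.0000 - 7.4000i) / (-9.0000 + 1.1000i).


Conjugate of z2 = -9.0000 - 1.1000i
Numerator: (1.0000 - 7.4000i)(-9.0000 - 1.1000i) = -17.1400 + 65.5000i
Denominator: (-9)^2 + 1.1^2 = 82.21
Result = (-17.1400 + 65.5000i)/82.21

-0.2085 + 0.7967i


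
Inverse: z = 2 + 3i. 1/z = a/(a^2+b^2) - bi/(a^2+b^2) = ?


|z|^2 = 4+9 = 13
1/z = (2 - 3i)/13

1/z = 0.1538 - 0.2308i


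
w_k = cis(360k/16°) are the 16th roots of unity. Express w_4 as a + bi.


Angle = 360*4/16 = 90°
a = cos(90°) = 0
b = sin(90°) = 1.0000

0 + 1.0000i


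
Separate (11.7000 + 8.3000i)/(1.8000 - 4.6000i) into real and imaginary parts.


Multiply by conjugate: (11.7000 + 8.3000i)(1.8000 + 4.6000i) / (1.8^2 + (-4.6)^2)
Numerator real = 11.7*1.8 + 8.3*(-4.6) = -17.12
Numerator imag = 8.3*1.8 - 11.7*(-4.6) = 68.76
Denominator = 24.4
Re(z) = -17.12/24.4 = -0.7016
Im(z) = 68.76/24.4 = 2.8180

Re(z) = -0.7016, Im(z) = 2.8180


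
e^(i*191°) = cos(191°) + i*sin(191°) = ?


cos(191°) = -0.9816
sin(191°) = -0.1908

e^(i*191°) = -0.9816 - 0.1908i


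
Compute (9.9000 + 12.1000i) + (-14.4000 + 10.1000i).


Real: 9.9 - 14.4 = -4.5
Imag: 12.1 + 10.1 = 22.2

-4.5000 + 22.2000i


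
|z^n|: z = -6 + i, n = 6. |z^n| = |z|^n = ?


|z| = sqrt(36+1) = sqrt(37) = 6.0828
|z^6| = |z|^6 = (sqrt(37))^6 = 37^3 = 50653

|z^6| = 50653


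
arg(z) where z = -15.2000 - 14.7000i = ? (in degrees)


Re = -15.2, Im = -14.7
arg = atan2(-14.7, -15.2) = -135.9580 degrees

arg(z) = -135.9580 degrees


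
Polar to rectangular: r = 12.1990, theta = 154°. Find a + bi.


a = 12.1990*cos(154°) = 12.1990*(-0.898794) = -10.9644
b = 12.1990*sin(154°) = 12.1990*0.43837 = 5.3477

-10.9644 + 5.3477i


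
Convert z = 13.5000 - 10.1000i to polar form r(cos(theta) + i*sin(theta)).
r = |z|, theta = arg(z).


r = sqrt(182.25+102.01) = sqrt(284.26) = 16.8600
theta = atan2(-10.1, 13.5) = -36.8019 degrees

r = 16.8600, theta = -36.8019 degrees


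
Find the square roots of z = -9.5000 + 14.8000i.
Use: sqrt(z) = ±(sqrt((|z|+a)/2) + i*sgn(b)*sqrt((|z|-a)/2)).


|z| = sqrt(90.25+219.04) = 17.5866
sqrt((|z|+a)/2) = sqrt((17.5866+(-9.5))/2) = sqrt(4.0433) = 2.0108
sqrt((|z|-a)/2) = sqrt((17.5866-(-9.5))/2) = sqrt(13.5433) = 3.6801

±(2.0108 + 3.6801i) i.e. 2.0108 + 3.6801i and -2.0108 - 3.6801i


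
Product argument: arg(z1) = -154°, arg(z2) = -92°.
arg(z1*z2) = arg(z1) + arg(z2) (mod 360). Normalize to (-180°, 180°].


arg(z1*z2) = -154° - 92° = -246°
Normalized to (-180°, 180°]: 114°

114°


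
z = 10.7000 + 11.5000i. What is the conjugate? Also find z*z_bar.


z_bar = 10.7000 - 11.5000i
z*z_bar = 10.7^2 + 11.5^2 = 114.49 + 132.25 = 246.74

z_bar = 10.7000 - 11.5000i, z*z_bar = 246.74


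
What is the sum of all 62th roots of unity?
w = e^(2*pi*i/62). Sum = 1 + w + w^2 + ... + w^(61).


The sum of all 62th roots of unity is 0.
Geometric series: (1 - w^62)/(1 - w) = (1-1)/(1-w) = 0 since w^62 = 1, w ≠ 1.
Alternatively: coefficient of z^61 in z^62 - 1 is 0.

0


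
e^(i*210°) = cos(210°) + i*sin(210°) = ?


cos(210°) = -0.8660
sin(210°) = -0.5000

e^(i*210°) = -0.8660 - 0.5000i


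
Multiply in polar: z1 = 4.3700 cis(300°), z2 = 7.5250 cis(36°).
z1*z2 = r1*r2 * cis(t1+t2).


r = 4.3700 * 7.5250 = 32.8843
theta = 300° + 36° = 336° = 336° (mod 360)

32.8843 cis(336°)


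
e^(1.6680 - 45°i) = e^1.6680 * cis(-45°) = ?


e^1.6680 = 5.3016
cos(-45°) = 0.7071
sin(-45°) = -0.7071
Real = 5.3016*0.7071 = 3.7488
Imag = 5.3016*(-0.7071) = -3.7488

3.7488 - 3.7488i


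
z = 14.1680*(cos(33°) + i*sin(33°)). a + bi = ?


a = 14.1680*cos(33°) = 14.1680*0.83867 = 11.8823
b = 14.1680*sin(33°) = 14.1680*0.544639 = 7.7164

11.8823 + 7.7164i


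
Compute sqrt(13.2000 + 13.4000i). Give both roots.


|z| = sqrt(174.24+179.56) = 18.8096
sqrt((|z|+a)/2) = sqrt((18.8096+13.2)/2) = sqrt(16.0048) = 4.0006
sqrt((|z|-a)/2) = sqrt((18.8096-13.2)/2) = sqrt(2.8048) = 1.6747

±(4.0006 + 1.6747i) i.e. 4.0006 + 1.6747i and -4.0006 - 1.6747i


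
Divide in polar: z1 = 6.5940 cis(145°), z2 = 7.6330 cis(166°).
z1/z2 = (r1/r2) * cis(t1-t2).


r = 6.5940 / 7.6330 = 0.8639
theta = 145° - 166° = -21° = 339° (mod 360)

0.8639 cis(339°)


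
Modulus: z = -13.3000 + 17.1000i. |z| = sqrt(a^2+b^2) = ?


|z| = sqrt((-13.3)^2 + 17.1^2) = sqrt(176.89 + 292.41) = sqrt(469.3) = 21.6633

|z| = 21.6633


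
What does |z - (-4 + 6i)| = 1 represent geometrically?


|z - z0| = r is a circle with center z0 and radius r.
Center = (-4, 6), radius = 1

Circle with center (-4, 6) and radius 1


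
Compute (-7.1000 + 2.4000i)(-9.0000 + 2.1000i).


Real = -7.1*(-9) - 2.4*2.1 = 63.9 - 5.04 = 58.86
Imag = -7.1*2.1 - (9)*2.4 = -14.91 - (21.6) = -36.51

58.8600 - 36.5100i


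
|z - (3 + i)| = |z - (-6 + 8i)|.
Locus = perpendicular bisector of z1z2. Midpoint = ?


Equal distances means the locus is the perpendicular bisector of z1 and z2.
Midpoint = ((3+(-6))/2, (1+8)/2) = (-1.5000, 4.5000)

Perpendicular bisector through (-1.5000, 4.5000)


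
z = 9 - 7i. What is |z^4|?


|z| = sqrt(81+49) = sqrt(130) = 11.4018
|z^4| = |z|^4 = (sqrt(130))^4 = 130^2 = 16900

|z^4| = 16900


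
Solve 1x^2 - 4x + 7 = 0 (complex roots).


disc = (-4)^2 - 4*1*7 = 16 - 28 = -12
sqrt(|disc|) = sqrt(12) = 3.4641
Real part = 4/(2*1) = 2.0000
Imag part = 3.4641/(2*1) = 1.7321

2.0000 ± 1.7321i


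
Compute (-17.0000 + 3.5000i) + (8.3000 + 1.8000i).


Real: -17 + 8.3 = -8.7
Imag: 3.5 + 1.8 = 5.3

-8.7000 + 5.3000i


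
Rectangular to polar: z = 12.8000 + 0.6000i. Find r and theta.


r = sqrt(163.84+0.36) = sqrt(164.2) = 12.8141
theta = atan2(0.6, 12.8) = 2.6838 degrees

r = 12.8141, theta = 2.6838 degrees


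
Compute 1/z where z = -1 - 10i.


|z|^2 = 1+100 = 101
1/z = (-1 + 10i)/101

1/z = -0.0099 + 0.0990i


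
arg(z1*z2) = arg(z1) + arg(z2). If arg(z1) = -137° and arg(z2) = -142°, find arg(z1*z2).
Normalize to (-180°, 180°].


arg(z1*z2) = -137° - 142° = -279°
Normalized to (-180°, 180°]: 81°

81°


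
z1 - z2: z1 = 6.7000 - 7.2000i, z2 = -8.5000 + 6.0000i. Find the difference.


Real: 6.7 + 8.5 = 15.2
Imag: -7.2 - 6 = -13.2

15.2000 - 13.2000i


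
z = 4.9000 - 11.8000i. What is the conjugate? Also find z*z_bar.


z_bar = 4.9000 + 11.8000i
z*z_bar = 4.9^2 + (-11.8)^2 = 24.01 + 139.24 = 163.25

z_bar = 4.9000 + 11.8000i, z*z_bar = 163.25


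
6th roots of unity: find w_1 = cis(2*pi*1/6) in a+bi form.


Angle = 360*1/6 = 60°
a = cos(60°) = 0.5000
b = sin(60°) = 0.8660

0.5000 + 0.8660i


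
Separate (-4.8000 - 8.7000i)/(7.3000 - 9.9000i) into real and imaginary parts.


Multiply by conjugate: (-4.8000 - 8.7000i)(7.3000 + 9.9000i) / (7.3^2 + (-9.9)^2)
Numerator real = -4.8*7.3 - (8.7)*(-9.9) = 51.09
Numerator imag = -8.7*7.3 - (-4.8)*(-9.9) = -111.03
Denominator = 151.3
Re(z) = 51.09/151.3 = 0.3377
Im(z) = -111.03/151.3 = -0.7338

Re(z) = 0.3377, Im(z) = -0.7338


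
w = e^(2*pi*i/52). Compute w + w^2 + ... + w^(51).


With w = e^(2*pi*i/52), all 52 of the 52th roots of unity w^0 = 1, w, ..., w^(51) sum to 0: 1 + w + ... + w^(51) = (1 - w^52)/(1 - w) = 0 since w^52 = 1, w ≠ 1.
Removing the root 1: w + w^2 + ... + w^(51) = 0 - 1 = -1

Sum = -1


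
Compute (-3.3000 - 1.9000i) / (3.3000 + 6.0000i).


Conjugate of z2 = 3.3000 - 6.0000i
Numerator: (-3.3000 - 1.9000i)(3.3000 - 6.0000i) = -22.2900 + 13.5300i
Denominator: 3.3^2 + 6^2 = 46.89
Result = (-22.2900 + 13.5300i)/46.89

-0.4754 + 0.2885i


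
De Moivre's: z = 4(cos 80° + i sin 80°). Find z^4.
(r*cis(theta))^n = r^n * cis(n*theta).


r^4 = 4^4 = 256
n*theta = 4*80° = 320° = 320° (mod 360)
a = 256*cos(320°) = 196.1074
b = 256*sin(320°) = -164.5536

256 cis(320°) = 196.1074 - 164.5536i


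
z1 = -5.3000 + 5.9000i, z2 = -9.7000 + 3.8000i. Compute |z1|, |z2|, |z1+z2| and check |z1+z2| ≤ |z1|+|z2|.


|z1| = sqrt((-5.3)^2 + 5.9^2) = sqrt(62.9) = 7.9310
|z2| = sqrt((-9.7)^2 + 3.8^2) = sqrt(108.53) = 10.4178
z1+z2 = -15.0000 + 9.7000i
|z1+z2| = sqrt(319.09) = 17.8631
|z1|+|z2| = 7.9310 + 10.4178 = 18.3488

|z1+z2| = 17.8631 ≤ |z1|+|z2| = 18.3488 (verified)


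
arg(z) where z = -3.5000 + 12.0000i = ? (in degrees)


Re = -3.5, Im = 12
arg = atan2(12, -3.5) = 106.2602 degrees

arg(z) = 106.2602 degrees


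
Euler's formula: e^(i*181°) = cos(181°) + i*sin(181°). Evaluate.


cos(181°) = -0.9998
sin(181°) = -0.0175

e^(i*181°) = -0.9998 - 0.0175i


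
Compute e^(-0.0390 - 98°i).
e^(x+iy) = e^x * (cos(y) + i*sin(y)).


e^-0.0390 = 0.96175
cos(-98°) = -0.13917
sin(-98°) = -0.9903
Real = 0.96175*(-0.13917) = -0.1338
Imag = 0.96175*(-0.9903) = -0.9524

-0.1338 - 0.9524i


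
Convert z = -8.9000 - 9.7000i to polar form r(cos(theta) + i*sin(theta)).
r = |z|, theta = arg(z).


r = sqrt(79.21+94.09) = sqrt(173.3) = 13.1643
theta = atan2(-9.7, -8.9) = -132.5372 degrees

r = 13.1643, theta = -132.5372 degrees


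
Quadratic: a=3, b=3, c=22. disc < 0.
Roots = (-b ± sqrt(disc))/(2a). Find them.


disc = 3^2 - 4*3*22 = 9 - 264 = -255
sqrt(|disc|) = sqrt(255) = 15.9687
Real part = -3/(2*3) = -0.5000
Imag part = 15.9687/(2*3) = 2.6615

-0.5000 ± 2.6615i


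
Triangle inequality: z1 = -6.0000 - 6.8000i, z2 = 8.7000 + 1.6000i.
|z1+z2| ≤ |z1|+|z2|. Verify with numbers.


|z1| = sqrt((-6)^2 + (-6.8)^2) = sqrt(82.24) = 9.0686
|z2| = sqrt(8.7^2 + 1.6^2) = sqrt(78.25) = 8.8459
z1+z2 = 2.7000 - 5.2000i
|z1+z2| = sqrt(34.33) = 5.8592
|z1|+|z2| = 9.0686 + 8.8459 = 17.9145

|z1+z2| = 5.8592 ≤ |z1|+|z2| = 17.9145 (verified)


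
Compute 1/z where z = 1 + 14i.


|z|^2 = 1+196 = 197
1/z = (1 - 14i)/197

1/z = 0.0051 - 0.0711i


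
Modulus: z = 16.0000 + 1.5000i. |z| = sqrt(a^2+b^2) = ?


|z| = sqrt(16^2 + 1.5^2) = sqrt(256 + 2.25) = sqrt(258.25) = 16.0702

|z| = 16.0702


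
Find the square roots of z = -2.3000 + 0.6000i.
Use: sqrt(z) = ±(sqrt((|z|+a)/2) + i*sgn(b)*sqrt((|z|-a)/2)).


|z| = sqrt(5.29+0.36) = 2.3770
sqrt((|z|+a)/2) = sqrt((2.3770+(-2.3))/2) = sqrt(0.0385) = 0.1962
sqrt((|z|-a)/2) = sqrt((2.3770-(-2.3))/2) = sqrt(2.3385) = 1.5292

±(0.1962 + 1.5292i) i.e. 0.1962 + 1.5292i and -0.1962 - 1.5292i


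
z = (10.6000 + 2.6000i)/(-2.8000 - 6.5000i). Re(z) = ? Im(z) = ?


Multiply by conjugate: (10.6000 + 2.6000i)(-2.8000 + 6.5000i) / ((-2.8)^2 + (-6.5)^2)
Numerator real = 10.6*(-2.8) + 2.6*(-6.5) = -46.58
Numerator imag = 2.6*(-2.8) - 10.6*(-6.5) = 61.62
Denominator = 50.09
Re(z) = -46.58/50.09 = -0.9299
Im(z) = 61.62/50.09 = 1.2302

Re(z) = -0.9299, Im(z) = 1.2302


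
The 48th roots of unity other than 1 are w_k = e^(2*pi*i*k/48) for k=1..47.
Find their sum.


With w = e^(2*pi*i/48), all 48 of the 48th roots of unity w^0 = 1, w, ..., w^(47) sum to 0: 1 + w + ... + w^(47) = (1 - w^48)/(1 - w) = 0 since w^48 = 1, w ≠ 1.
Removing the root 1: w + w^2 + ... + w^(47) = 0 - 1 = -1

Sum = -1


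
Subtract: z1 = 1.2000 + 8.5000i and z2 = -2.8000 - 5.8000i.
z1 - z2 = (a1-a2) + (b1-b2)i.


Real: 1.2 + 2.8 = 4
Imag: 8.5 + 5.8 = 14.3

4.0000 + 14.3000i


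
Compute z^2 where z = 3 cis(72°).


r^2 = 3^2 = 9
n*theta = 2*72° = 144° = 144° (mod 360)
a = 9*cos(144°) = -7.2812
b = 9*sin(144°) = 5.2901

9 cis(144°) = -7.2812 + 5.2901i


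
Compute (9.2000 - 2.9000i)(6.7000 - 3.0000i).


Real = 9.2*6.7 - (-2.9)*(-3) = 61.64 - 8.7 = 52.94
Imag = 9.2*(-3) + 6.7*(-2.9) = -27.6 - (19.43) = -47.03

52.9400 - 47.0300i


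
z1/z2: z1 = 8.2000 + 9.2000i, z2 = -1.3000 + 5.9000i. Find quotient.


Conjugate of z2 = -1.3000 - 5.9000i
Numerator: (8.2000 + 9.2000i)(-1.3000 - 5.9000i) = 43.6200 - 60.3400i
Denominator: (-1.3)^2 + 5.9^2 = 36.5
Result = (43.6200 - 60.3400i)/36.5

1.1951 - 1.6532i


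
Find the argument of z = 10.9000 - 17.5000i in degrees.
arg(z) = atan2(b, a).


Re = 10.9, Im = -17.5
arg = atan2(-17.5, 10.9) = -58.0830 degrees

arg(z) = -58.0830 degrees


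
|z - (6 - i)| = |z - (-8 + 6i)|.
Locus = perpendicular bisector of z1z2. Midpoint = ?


Equal distances means the locus is the perpendicular bisector of z1 and z2.
Midpoint = ((6+(-8))/2, (-1+6)/2) = (-1.0000, 2.5000)

Perpendicular bisector through (-1.0000, 2.5000)


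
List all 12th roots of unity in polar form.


The 12th roots of unity are cis(360k/12°) for k=0..11
Angle step = 360/12 = 30°
Primitive root: cis(30°)
Primitive root = 0.8660 + 0.5000i

12 roots at angles: 0°, 30°, 60°, 90°, 120°, 150°, 180°, 210°, 240°, 270°, 300°, 330°


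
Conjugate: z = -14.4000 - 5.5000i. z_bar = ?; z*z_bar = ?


z_bar = -14.4000 + 5.5000i
z*z_bar = (-14.4)^2 + (-5.5)^2 = 207.36 + 30.25 = 237.61

z_bar = -14.4000 + 5.5000i, z*z_bar = 237.61


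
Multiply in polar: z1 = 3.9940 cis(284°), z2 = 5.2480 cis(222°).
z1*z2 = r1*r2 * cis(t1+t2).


r = 3.9940 * 5.2480 = 20.9605
theta = 284° + 222° = 506° = 146° (mod 360)

20.9605 cis(146°)


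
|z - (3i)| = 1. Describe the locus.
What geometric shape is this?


|z - z0| = r is a circle with center z0 and radius r.
Center = (0, 3), radius = 1

Circle with center (0, 3) and radius 1


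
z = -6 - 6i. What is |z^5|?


|z| = sqrt(36+36) = sqrt(72) = 8.4853
|z^5| = |z|^5 = (sqrt(72))^5 = 72^2 * sqrt(72) = 5184*sqrt(72)

|z^5| = 5184*sqrt(72) ≈ 43987.6986


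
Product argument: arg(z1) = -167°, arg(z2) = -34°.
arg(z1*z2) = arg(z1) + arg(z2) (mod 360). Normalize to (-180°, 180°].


arg(z1*z2) = -167° - 34° = -201°
Normalized to (-180°, 180°]: 159°

159°


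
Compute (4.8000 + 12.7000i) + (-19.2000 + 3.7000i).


Real: 4.8 - 19.2 = -14.4
Imag: 12.7 + 3.7 = 16.4

-14.4000 + 16.4000i


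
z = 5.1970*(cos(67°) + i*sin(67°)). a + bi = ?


a = 5.1970*cos(67°) = 5.1970*0.39073 = 2.0306
b = 5.1970*sin(67°) = 5.1970*0.920505 = 4.7839

2.0306 + 4.7839i


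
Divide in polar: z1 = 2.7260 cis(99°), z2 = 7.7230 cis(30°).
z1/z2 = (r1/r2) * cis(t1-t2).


r = 2.7260 / 7.7230 = 0.3530
theta = 99° - 30° = 69° = 69° (mod 360)

0.3530 cis(69°)


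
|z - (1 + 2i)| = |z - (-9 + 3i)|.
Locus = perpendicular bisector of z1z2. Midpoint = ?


Equal distances means the locus is the perpendicular bisector of z1 and z2.
Midpoint = ((1+(-9))/2, (2+3)/2) = (-4.0000, 2.5000)

Perpendicular bisector through (-4.0000, 2.5000)


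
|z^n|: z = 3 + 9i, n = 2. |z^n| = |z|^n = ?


|z| = sqrt(9+81) = sqrt(90) = 9.4868
|z^2| = |z|^2 = (sqrt(90))^2 = 90

|z^2| = 90


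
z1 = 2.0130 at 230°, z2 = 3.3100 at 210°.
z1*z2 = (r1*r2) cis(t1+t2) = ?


r = 2.0130 * 3.3100 = 6.6630
theta = 230° + 210° = 440° = 80° (mod 360)

6.6630 cis(80°)


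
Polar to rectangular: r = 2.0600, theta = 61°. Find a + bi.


a = 2.0600*cos(61°) = 2.0600*0.4848 = 0.9987
b = 2.0600*sin(61°) = 2.0600*0.8746 = 1.8017

0.9987 + 1.8017i


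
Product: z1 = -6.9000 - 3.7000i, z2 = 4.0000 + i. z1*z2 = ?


Real = -6.9*4 - (-3.7)*1 = -27.6 - (-3.7) = -23.9
Imag = -6.9*1 + 4*(-3.7) = -6.9 - (14.8) = -21.7

-23.9000 - 21.7000i


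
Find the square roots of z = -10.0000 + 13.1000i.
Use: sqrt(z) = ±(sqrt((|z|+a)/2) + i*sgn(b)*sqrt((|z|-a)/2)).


|z| = sqrt(100+171.61) = 16.4806
sqrt((|z|+a)/2) = sqrt((16.4806+(-10))/2) = sqrt(3.2403) = 1.8001
sqrt((|z|-a)/2) = sqrt((16.4806-(-10))/2) = sqrt(13.2403) = 3.6387

±(1.8001 + 3.6387i) i.e. 1.8001 + 3.6387i and -1.8001 - 3.6387i


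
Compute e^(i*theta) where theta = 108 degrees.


cos(108°) = -0.3090
sin(108°) = 0.9511

e^(i*108°) = -0.3090 + 0.9511i


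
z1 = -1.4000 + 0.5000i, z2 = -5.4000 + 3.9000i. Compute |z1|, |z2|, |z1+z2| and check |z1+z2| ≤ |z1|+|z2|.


|z1| = sqrt((-1.4)^2 + 0.5^2) = sqrt(2.21) = 1.4866
|z2| = sqrt((-5.4)^2 + 3.9^2) = sqrt(44.37) = 6.6611
z1+z2 = -6.8000 + 4.4000i
|z1+z2| = sqrt(65.6) = 8.0994
|z1|+|z2| = 1.4866 + 6.6611 = 8.1477

|z1+z2| = 8.0994 ≤ |z1|+|z2| = 8.1477 (verified)


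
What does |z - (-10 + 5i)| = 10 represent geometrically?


|z - z0| = r is a circle with center z0 and radius r.
Center = (-10, 5), radius = 10

Circle with center (-10, 5) and radius 10


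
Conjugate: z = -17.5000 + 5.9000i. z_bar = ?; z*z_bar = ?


z_bar = -17.5000 - 5.9000i
z*z_bar = (-17.5)^2 + 5.9^2 = 306.25 + 34.81 = 341.06

z_bar = -17.5000 - 5.9000i, z*z_bar = 341.06


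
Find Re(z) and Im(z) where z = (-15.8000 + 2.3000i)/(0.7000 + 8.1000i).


Multiply by conjugate: (-15.8000 + 2.3000i)(0.7000 - 8.1000i) / (0.7^2 + 8.1^2)
Numerator real = -15.8*0.7 + 2.3*8.1 = 7.57
Numerator imag = 2.3*0.7 - (-15.8)*8.1 = 129.59
Denominator = 66.1
Re(z) = 7.57/66.1 = 0.1145
Im(z) = 129.59/66.1 = 1.9605

Re(z) = 0.1145, Im(z) = 1.9605


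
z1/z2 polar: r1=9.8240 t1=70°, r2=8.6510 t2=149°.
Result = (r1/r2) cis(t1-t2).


r = 9.8240 / 8.6510 = 1.1356
theta = 70° - 149° = -79° = 281° (mod 360)

1.1356 cis(281°)


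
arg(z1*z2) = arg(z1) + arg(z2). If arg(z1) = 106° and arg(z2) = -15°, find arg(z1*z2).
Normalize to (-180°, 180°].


arg(z1*z2) = 106° - 15° = 91°
Normalized to (-180°, 180°]: 91°

91°


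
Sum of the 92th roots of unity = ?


The sum of all 92th roots of unity is 0.
Geometric series: (1 - w^92)/(1 - w) = (1-1)/(1-w) = 0 since w^92 = 1, w ≠ 1.
Alternatively: coefficient of z^91 in z^92 - 1 is 0.

0


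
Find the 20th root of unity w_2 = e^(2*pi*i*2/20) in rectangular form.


Angle = 360*2/20 = 36°
a = cos(36°) = 0.8090
b = sin(36°) = 0.5878

0.8090 + 0.5878i


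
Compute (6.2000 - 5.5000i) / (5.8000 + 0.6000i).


Conjugate of z2 = 5.8000 - 0.6000i
Numerator: (6.2000 - 5.5000i)(5.8000 - 0.6000i) = 32.6600 - 35.6200i
Denominator: 5.8^2 + 0.6^2 = 34
Result = (32.6600 - 35.6200i)/34

0.9606 - 1.0476i


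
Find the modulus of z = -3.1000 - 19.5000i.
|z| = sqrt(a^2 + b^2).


|z| = sqrt((-3.1)^2 + (-19.5)^2) = sqrt(9.61 + 380.25) = sqrt(389.86) = 19.7449

|z| = 19.7449


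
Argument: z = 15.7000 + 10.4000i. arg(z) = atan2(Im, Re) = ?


Re = 15.7, Im = 10.4
arg = atan2(10.4, 15.7) = 33.5213 degrees

arg(z) = 33.5213 degrees


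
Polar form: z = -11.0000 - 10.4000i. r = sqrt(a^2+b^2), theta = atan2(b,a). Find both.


r = sqrt(121+108.16) = sqrt(229.16) = 15.1380
theta = atan2(-10.4, -11) = -136.6060 degrees

r = 15.1380, theta = -136.6060 degrees


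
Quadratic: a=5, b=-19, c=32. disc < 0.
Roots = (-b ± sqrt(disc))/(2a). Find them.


disc = (-19)^2 - 4*5*32 = 361 - 640 = -279
sqrt(|disc|) = sqrt(279) = 16.7033
Real part = 19/(2*5) = 1.9000
Imag part = 16.7033/(2*5) = 1.6703

1.9000 ± 1.6703i


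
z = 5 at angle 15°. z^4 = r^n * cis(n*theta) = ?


r^4 = 5^4 = 625
n*theta = 4*15° = 60° = 60° (mod 360)
a = 625*cos(60°) = 312.5000
b = 625*sin(60°) = 541.2659

625 cis(60°) = 312.5000 + 541.2659i


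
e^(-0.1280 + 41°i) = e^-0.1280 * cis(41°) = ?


e^-0.1280 = 0.87985
cos(41°) = 0.7547
sin(41°) = 0.65606
Real = 0.87985*0.7547 = 0.6640
Imag = 0.87985*0.65606 = 0.5772

0.6640 + 0.5772i


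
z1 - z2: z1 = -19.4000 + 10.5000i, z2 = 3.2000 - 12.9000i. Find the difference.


Real: -19.4 - 3.2 = -22.6
Imag: 10.5 + 12.9 = 23.4

-22.6000 + 23.4000i


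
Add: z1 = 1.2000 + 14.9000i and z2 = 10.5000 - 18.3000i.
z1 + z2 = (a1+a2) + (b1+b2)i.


Real: 1.2 + 10.5 = 11.7
Imag: 14.9 - 18.3 = -3.4

11.7000 - 3.4000i


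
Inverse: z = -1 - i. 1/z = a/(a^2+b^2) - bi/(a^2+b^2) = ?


|z|^2 = 1+1 = 2
1/z = (-1 + 1i)/2

1/z = -0.5000 + 0.5000i


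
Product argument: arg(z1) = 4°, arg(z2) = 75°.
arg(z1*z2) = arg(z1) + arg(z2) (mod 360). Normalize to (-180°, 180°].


arg(z1*z2) = 4° + 75° = 79°
Normalized to (-180°, 180°]: 79°

79°


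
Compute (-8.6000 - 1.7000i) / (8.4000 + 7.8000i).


Conjugate of z2 = 8.4000 - 7.8000i
Numerator: (-8.6000 - 1.7000i)(8.4000 - 7.8000i) = -85.5000 + 52.8000i
Denominator: 8.4^2 + 7.8^2 = 131.4
Result = (-85.5000 + 52.8000i)/131.4

-0.6507 + 0.4018i


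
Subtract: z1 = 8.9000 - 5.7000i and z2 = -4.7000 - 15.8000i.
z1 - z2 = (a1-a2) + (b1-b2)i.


Real: 8.9 + 4.7 = 13.6
Imag: -5.7 + 15.8 = 10.1

13.6000 + 10.1000i


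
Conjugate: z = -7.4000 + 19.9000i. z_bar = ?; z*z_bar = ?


z_bar = -7.4000 - 19.9000i
z*z_bar = (-7.4)^2 + 19.9^2 = 54.76 + 396.01 = 450.77

z_bar = -7.4000 - 19.9000i, z*z_bar = 450.77


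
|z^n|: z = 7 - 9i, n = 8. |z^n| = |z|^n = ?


|z| = sqrt(49+81) = sqrt(130) = 11.4018
|z^8| = |z|^8 = (sqrt(130))^8 = 130^4 = 285610000

|z^8| = 285610000


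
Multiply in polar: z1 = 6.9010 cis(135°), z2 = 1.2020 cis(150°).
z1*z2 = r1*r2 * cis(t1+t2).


r = 6.9010 * 1.2020 = 8.2950
theta = 135° + 150° = 285° = 285° (mod 360)

8.2950 cis(285°)


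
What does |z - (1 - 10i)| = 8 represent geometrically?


|z - z0| = r is a circle with center z0 and radius r.
Center = (1, -10), radius = 8

Circle with center (1, -10) and radius 8


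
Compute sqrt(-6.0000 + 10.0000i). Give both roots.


|z| = sqrt(36+100) = 11.6619
sqrt((|z|+a)/2) = sqrt((11.6619+(-6))/2) = sqrt(2.8310) = 1.6825
sqrt((|z|-a)/2) = sqrt((11.6619-(-6))/2) = sqrt(8.8310) = 2.9717

±(1.6825 + 2.9717i) i.e. 1.6825 + 2.9717i and -1.6825 - 2.9717i


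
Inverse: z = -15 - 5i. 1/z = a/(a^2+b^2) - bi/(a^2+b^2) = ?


|z|^2 = 225+25 = 250
1/z = (-15 + 5i)/250

1/z = -0.0600 + 0.0200i


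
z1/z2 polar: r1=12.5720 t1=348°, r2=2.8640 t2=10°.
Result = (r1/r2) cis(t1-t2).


r = 12.5720 / 2.8640 = 4.3897
theta = 348° - 10° = 338° = 338° (mod 360)

4.3897 cis(338°)


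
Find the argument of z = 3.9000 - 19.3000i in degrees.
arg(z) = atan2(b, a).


Re = 3.9, Im = -19.3
arg = atan2(-19.3, 3.9) = -78.5759 degrees

arg(z) = -78.5759 degrees


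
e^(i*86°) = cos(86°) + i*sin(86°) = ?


cos(86°) = 0.0698
sin(86°) = 0.9976

e^(i*86°) = 0.0698 + 0.9976i


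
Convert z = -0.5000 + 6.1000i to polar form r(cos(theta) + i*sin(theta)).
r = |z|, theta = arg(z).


r = sqrt(0.25+37.21) = sqrt(37.46) = 6.1205
theta = atan2(6.1, -0.5) = 94.6859 degrees

r = 6.1205, theta = 94.6859 degrees


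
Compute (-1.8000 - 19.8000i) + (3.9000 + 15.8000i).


Real: -1.8 + 3.9 = 2.1
Imag: -19.8 + 15.8 = -4

2.1000 - 4.0000i


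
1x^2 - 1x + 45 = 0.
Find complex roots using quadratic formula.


disc = (-1)^2 - 4*1*45 = 1 - 180 = -179
sqrt(|disc|) = sqrt(179) = 13.3791
Real part = 1/(2*1) = 0.5000
Imag part = 13.3791/(2*1) = 6.6895

0.5000 ± 6.6895i


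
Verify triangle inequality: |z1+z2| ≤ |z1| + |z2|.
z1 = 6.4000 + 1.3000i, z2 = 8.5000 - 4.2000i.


|z1| = sqrt(6.4^2 + 1.3^2) = sqrt(42.65) = 6.5307
|z2| = sqrt(8.5^2 + (-4.2)^2) = sqrt(89.89) = 9.4810
z1+z2 = 14.9000 - 2.9000i
|z1+z2| = sqrt(230.42) = 15.1796
|z1|+|z2| = 6.5307 + 9.4810 = 16.0117

|z1+z2| = 15.1796 ≤ |z1|+|z2| = 16.0117 (verified)


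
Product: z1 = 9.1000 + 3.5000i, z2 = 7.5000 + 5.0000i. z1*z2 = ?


Real = 9.1*7.5 - 3.5*5 = 68.25 - 17.5 = 50.75
Imag = 9.1*5 + 7.5*3.5 = 45.5 + 26.25 = 71.75

50.7500 + 71.7500i


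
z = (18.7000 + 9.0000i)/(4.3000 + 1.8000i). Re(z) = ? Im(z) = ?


Multiply by conjugate: (18.7000 + 9.0000i)(4.3000 - 1.8000i) / (4.3^2 + 1.8^2)
Numerator real = 18.7*4.3 + 9*1.8 = 96.61
Numerator imag = 9*4.3 - 18.7*1.8 = 5.04
Denominator = 21.73
Re(z) = 96.61/21.73 = 4.4459
Im(z) = 5.04/21.73 = 0.2319

Re(z) = 4.4459, Im(z) = 0.2319


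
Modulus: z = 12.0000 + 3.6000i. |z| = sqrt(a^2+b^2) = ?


|z| = sqrt(12^2 + 3.6^2) = sqrt(144 + 12.96) = sqrt(156.96) = 12.5284

|z| = 12.5284


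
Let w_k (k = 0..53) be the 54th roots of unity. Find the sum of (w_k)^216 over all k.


The roots are w_k = w^k with w = e^(2*pi*i/54), and (w^k)^216 = (w^216)^k.
So S = 1 + u + u^2 + ... + u^(53) with u = w^216.
216 = 4*54 + 0, so 216 is a multiple of 54 and u = (w^54)^4 = 1.
Every one of the 54 terms equals 1: S = 54

S = 54


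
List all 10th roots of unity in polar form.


The 10th roots of unity are cis(360k/10°) for k=0..9
Angle step = 360/10 = 36°
Primitive root: cis(36°)
Primitive root = 0.8090 + 0.5878i

10 roots at angles: 0°, 36°, 72°, 108°, 144°, 180°, 216°, 252°, 288°, 324°


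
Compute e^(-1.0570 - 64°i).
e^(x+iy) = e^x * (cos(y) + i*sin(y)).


e^-1.0570 = 0.3475
cos(-64°) = 0.4384
sin(-64°) = -0.8988
Real = 0.3475*0.4384 = 0.1523
Imag = 0.3475*(-0.8988) = -0.3123

0.1523 - 0.3123i


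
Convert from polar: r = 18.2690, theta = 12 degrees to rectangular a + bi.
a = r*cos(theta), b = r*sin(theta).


a = 18.2690*cos(12°) = 18.2690*0.97815 = 17.8698
b = 18.2690*sin(12°) = 18.2690*0.20791 = 3.7983

17.8698 + 3.7983i


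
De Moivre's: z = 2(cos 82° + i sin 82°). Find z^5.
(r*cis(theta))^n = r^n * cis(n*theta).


r^5 = 2^5 = 32
n*theta = 5*82° = 410° = 50° (mod 360)
a = 32*cos(50°) = 20.5692
b = 32*sin(50°) = 24.5134

32 cis(50°) = 20.5692 + 24.5134i


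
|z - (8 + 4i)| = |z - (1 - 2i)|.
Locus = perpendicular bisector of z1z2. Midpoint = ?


Equal distances means the locus is the perpendicular bisector of z1 and z2.
Midpoint = ((8+1)/2, (4+(-2))/2) = (4.5000, 1.0000)

Perpendicular bisector through (4.5000, 1.0000)


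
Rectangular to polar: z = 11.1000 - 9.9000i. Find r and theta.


r = sqrt(123.21+98.01) = sqrt(221.22) = 14.8735
theta = atan2(-9.9, 11.1) = -41.7295 degrees

r = 14.8735, theta = -41.7295 degrees


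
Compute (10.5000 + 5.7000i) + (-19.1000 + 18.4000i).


Real: 10.5 - 19.1 = -8.6
Imag: 5.7 + 18.4 = 24.1

-8.6000 + 24.1000i


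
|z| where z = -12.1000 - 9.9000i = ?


|z| = sqrt((-12.1)^2 + (-9.9)^2) = sqrt(146.41 + 98.01) = sqrt(244.42) = 15.6339

|z| = 15.6339


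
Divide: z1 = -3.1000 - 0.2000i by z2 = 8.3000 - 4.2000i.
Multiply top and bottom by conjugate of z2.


Conjugate of z2 = 8.3000 + 4.2000i
Numerator: (-3.1000 - 0.2000i)(8.3000 + 4.2000i) = -24.8900 - 14.6800i
Denominator: 8.3^2 + (-4.2)^2 = 86.53
Result = (-24.8900 - 14.6800i)/86.53

-0.2876 - 0.1697i


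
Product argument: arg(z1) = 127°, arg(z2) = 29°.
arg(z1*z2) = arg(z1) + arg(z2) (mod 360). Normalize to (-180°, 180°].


arg(z1*z2) = 127° + 29° = 156°
Normalized to (-180°, 180°]: 156°

156°


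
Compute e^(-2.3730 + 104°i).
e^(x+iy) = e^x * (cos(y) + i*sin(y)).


e^-2.3730 = 0.0932
cos(104°) = -0.2419
sin(104°) = 0.9703
Real = 0.0932*(-0.2419) = -0.0225
Imag = 0.0932*0.9703 = 0.0904

-0.0225 + 0.0904i


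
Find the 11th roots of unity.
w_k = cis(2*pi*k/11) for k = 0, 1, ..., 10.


The 11th roots of unity are cis(360k/11°) for k=0..10
Angle step = 360/11 = 32.7273°
Primitive root: cis(32.7273°)
Primitive root = 0.8413 + 0.5406i

11 roots at angles: 0°, 32.7273°, 65.4545°, 98.1818°, 130.9091°, 163.6364°, 196.3636°, 229.0909°, 261.8182°, 294.5455°, 327.2727°


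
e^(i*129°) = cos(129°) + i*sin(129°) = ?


cos(129°) = -0.6293
sin(129°) = 0.7771

e^(i*129°) = -0.6293 + 0.7771i


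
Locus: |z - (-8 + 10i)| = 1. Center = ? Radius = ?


|z - z0| = r is a circle with center z0 and radius r.
Center = (-8, 10), radius = 1

Circle with center (-8, 10) and radius 1


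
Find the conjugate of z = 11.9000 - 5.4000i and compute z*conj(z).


z_bar = 11.9000 + 5.4000i
z*z_bar = 11.9^2 + (-5.4)^2 = 141.61 + 29.16 = 170.77

z_bar = 11.9000 + 5.4000i, z*z_bar = 170.77


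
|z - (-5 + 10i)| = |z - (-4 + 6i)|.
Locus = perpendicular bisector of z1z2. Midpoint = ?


Equal distances means the locus is the perpendicular bisector of z1 and z2.
Midpoint = ((-5+(-4))/2, (10+6)/2) = (-4.5000, 8.0000)

Perpendicular bisector through (-4.5000, 8.0000)


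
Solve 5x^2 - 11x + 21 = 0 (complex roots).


disc = (-11)^2 - 4*5*21 = 121 - 420 = -299
sqrt(|disc|) = sqrt(299) = 17.2916
Real part = 11/(2*5) = 1.1000
Imag part = 17.2916/(2*5) = 1.7292

1.1000 ± 1.7292i


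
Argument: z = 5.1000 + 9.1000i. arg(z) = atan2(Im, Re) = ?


Re = 5.1, Im = 9.1
arg = atan2(9.1, 5.1) = 60.7320 degrees

arg(z) = 60.7320 degrees


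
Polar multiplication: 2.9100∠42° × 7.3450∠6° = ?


r = 2.9100 * 7.3450 = 21.3740
theta = 42° + 6° = 48° = 48° (mod 360)

21.3740 cis(48°)


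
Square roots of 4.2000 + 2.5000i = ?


|z| = sqrt(17.64+6.25) = 4.8877
sqrt((|z|+a)/2) = sqrt((4.8877+4.2)/2) = sqrt(4.5439) = 2.1316
sqrt((|z|-a)/2) = sqrt((4.8877-4.2)/2) = sqrt(0.3439) = 0.5864

±(2.1316 + 0.5864i) i.e. 2.1316 + 0.5864i and -2.1316 - 0.5864i


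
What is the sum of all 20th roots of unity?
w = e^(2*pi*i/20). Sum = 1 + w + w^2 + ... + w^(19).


The sum of all 20th roots of unity is 0.
Geometric series: (1 - w^20)/(1 - w) = (1-1)/(1-w) = 0 since w^20 = 1, w ≠ 1.
Alternatively: coefficient of z^19 in z^20 - 1 is 0.

0


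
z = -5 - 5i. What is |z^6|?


|z| = sqrt(25+25) = sqrt(50) = 7.0711
|z^6| = |z|^6 = (sqrt(50))^6 = 50^3 = 125000

|z^6| = 125000


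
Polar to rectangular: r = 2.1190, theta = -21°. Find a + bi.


a = 2.1190*cos(-21°) = 2.1190*0.9336 = 1.9783
b = 2.1190*sin(-21°) = 2.1190*(-0.3584) = -0.7594

1.9783 - 0.7594i
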